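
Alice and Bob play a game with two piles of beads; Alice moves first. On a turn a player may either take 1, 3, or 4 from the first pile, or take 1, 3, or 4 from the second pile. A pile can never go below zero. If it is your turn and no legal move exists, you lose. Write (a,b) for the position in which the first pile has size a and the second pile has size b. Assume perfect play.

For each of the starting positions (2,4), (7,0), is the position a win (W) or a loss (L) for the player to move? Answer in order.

Build the W/L table. Terminal = L. A non-terminal position is W if it has a move to some L; otherwise it is L.
No move ever increases a pile, so every position that can arise here has a ≤ 7 and b ≤ 4; it is enough to label the cells with 0 ≤ a ≤ 7 and 0 ≤ b ≤ 4.
Every move lowers a or b (never raises either), so fill the grid row by row in increasing a, and left to right within a row: each cell's successors are then already labelled.
      b=0  b=1  b=2  b=3  b=4
a=0:    L    W    L    W    W
a=1:    W    L    W    L    W
a=2:    L    W    L    W    W
a=3:    W    L    W    L    W
a=4:    W    W    W    W    L
a=5:    W    W    W    W    W
a=6:    W    W    W    W    L
a=7:    L    W    L    W    W
Cells with no legal move (terminal, hence L): (0,0).
The remaining L cells, each justified by listing all of its moves:
(0,2): →(0,1)(W) only, which is W, so L
(1,1): →(0,1)(W), (1,0)(W) — all W, so L
(1,3): →(0,3)(W), (1,2)(W), (1,0)(W) — all W, so L
(2,0): →(1,0)(W) only, which is W, so L
(2,2): →(1,2)(W), (2,1)(W) — all W, so L
(3,1): →(2,1)(W), (0,1)(W), (3,0)(W) — all W, so L
(3,3): →(2,3)(W), (0,3)(W), (3,2)(W), (3,0)(W) — all W, so L
(4,4): →(3,4)(W), (1,4)(W), (0,4)(W), (4,3)(W), (4,1)(W), (4,0)(W) — all W, so L
(6,4): →(5,4)(W), (3,4)(W), (2,4)(W), (6,3)(W), (6,1)(W), (6,0)(W) — all W, so L
(7,0): →(6,0)(W), (4,0)(W), (3,0)(W) — all W, so L
(7,2): →(6,2)(W), (4,2)(W), (3,2)(W), (7,1)(W) — all W, so L
Every other cell has at least one move into one of the L cells above, so it is W.
(2,4): the move to (2,0) reaches an L cell, so W
(7,0): one of the L cells justified above, so L

(2,4): W, (7,0): L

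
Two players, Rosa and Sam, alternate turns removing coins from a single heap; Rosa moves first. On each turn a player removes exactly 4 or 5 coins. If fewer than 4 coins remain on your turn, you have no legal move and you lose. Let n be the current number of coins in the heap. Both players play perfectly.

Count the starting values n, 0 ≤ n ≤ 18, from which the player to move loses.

Positions with no move are L. A position that does have a move is losing for the player to move precisely when every available move leads to a winning position for the opponent. Fill in the labels:
n=0: no move → L
n=1: no move → L
n=2: no move → L
n=3: no move → L
n=4: →0(L), so W
n=5: →1(L), so W
n=6: →2(L), so W
n=7: →3(L), so W
n=8: →3(L), so W
n=9: →5(W), 4(W) — all W, so L
n=10: →6(W), 5(W) — all W, so L
n=11: →7(W), 6(W) — all W, so L
n=12: →8(W), 7(W) — all W, so L
n=13: →9(L), so W
n=14: →10(L), so W
n=15: →11(L), so W
n=16: →12(L), so W
n=17: →12(L), so W
n=18: →14(W), 13(W) — all W, so L
L entries with 0 ≤ n ≤ 18: n = 0, 1, 2, 3, 9, 10, 11, 12, 18; that makes 9.

9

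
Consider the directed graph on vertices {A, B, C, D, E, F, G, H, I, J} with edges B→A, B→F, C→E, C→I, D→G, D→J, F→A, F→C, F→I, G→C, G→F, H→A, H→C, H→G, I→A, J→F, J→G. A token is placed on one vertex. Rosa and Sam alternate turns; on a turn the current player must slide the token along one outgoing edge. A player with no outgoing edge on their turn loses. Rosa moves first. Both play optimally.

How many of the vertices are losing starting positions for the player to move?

3

Build the W/L table. Terminal = L. A non-terminal position is W if it has a move to some L; otherwise it is L.
Every edge goes from a vertex to one that appears earlier in the order A, E, I, C, F, G, J, H, B, D, so processing vertices in that order labels each vertex after all of its successors.
A: no outgoing edge → L
E: no outgoing edge → L
I: reaches L-position A → W
C: reaches L-position E → W
F: reaches L-position A → W
G: only reaches F(W), C(W), all W → L
J: reaches L-position G → W
H: reaches L-position G → W
B: reaches L-position A → W
D: reaches L-position G → W
The L vertices are A, E, G; that is 3 in all.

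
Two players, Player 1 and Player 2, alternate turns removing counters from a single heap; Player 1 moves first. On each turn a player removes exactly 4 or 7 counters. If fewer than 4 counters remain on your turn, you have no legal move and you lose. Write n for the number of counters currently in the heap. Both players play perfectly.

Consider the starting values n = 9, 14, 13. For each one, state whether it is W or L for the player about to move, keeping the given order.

9: W, 14: L, 13: L

Label each position W (a win for the player to move) or L (a loss). A position with no legal move is L; any other position is W exactly when some move reaches an L, and L when every move reaches a W.
n=0: no move → L
n=1: no move → L
n=2: no move → L
n=3: no move → L
n=4: W (go to 0, an L position)
n=5: W (go to 1, an L position)
n=6: W (go to 2, an L position)
n=7: W (go to 3, an L position)
n=8: W (go to 1, an L position)
n=9: W (go to 2, an L position)
n=10: W (go to 3, an L position)
n=11: L (options 7(W), 4(W) are all W)
n=12: L (options 8(W), 5(W) are all W)
n=13: L (options 9(W), 6(W) are all W)
n=14: L (options 10(W), 7(W) are all W)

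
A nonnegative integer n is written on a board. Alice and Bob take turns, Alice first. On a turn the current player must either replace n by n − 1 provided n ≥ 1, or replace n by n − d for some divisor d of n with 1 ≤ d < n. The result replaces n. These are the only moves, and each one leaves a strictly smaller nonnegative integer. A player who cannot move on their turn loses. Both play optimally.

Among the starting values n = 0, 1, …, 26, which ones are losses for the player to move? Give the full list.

Compute win/loss labels from the base case upward. A position with no move is L. Any other position is W if it can reach an L in one move, else L.
n=0: no move → L
n=1: →0(L), so W
n=2: →1(W) only, which is W, so L
n=3: →2(L), so W
n=4: →2(L), so W
n=5: →4(W) only, which is W, so L
n=6: →5(L), so W
n=7: →6(W) only, which is W, so L
n=8: →7(L), so W
n=9: →6(W), 8(W) — all W, so L
n=10: →5(L), so W
n=11: →10(W) only, which is W, so L
n=12: →9(L), so W
n=13: →12(W) only, which is W, so L
n=14: →7(L), so W
n=15: →10(W), 12(W), 14(W) — all W, so L
n=16: →15(L), so W
n=17: →16(W) only, which is W, so L
n=18: →9(L), so W
n=19: →18(W) only, which is W, so L
n=20: →15(L), so W
n=21: →14(W), 18(W), 20(W) — all W, so L
n=22: →11(L), so W
n=23: →22(W) only, which is W, so L
n=24: →21(L), so W
n=25: →20(W), 24(W) — all W, so L
n=26: →13(L), so W
Reading off the rows marked L gives the requested list; there are 13 such values of n.

0, 2, 5, 7, 9, 11, 13, 15, 17, 19, 21, 23, 25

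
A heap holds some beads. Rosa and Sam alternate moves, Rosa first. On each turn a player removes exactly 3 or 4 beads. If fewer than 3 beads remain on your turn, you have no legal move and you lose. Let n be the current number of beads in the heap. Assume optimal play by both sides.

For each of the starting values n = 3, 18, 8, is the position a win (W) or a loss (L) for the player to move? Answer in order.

3: W, 18: W, 8: L

Build the W/L table. Terminal = L. A non-terminal position is W if it has a move to some L; otherwise it is L.
n=0: no move → L
n=1: no move → L
n=2: no move → L
n=3: →0(L), so W
n=4: →1(L), so W
n=5: →2(L), so W
n=6: →2(L), so W
n=7: →4(W), 3(W) — all W, so L
n=8: →5(W), 4(W) — all W, so L
n=9: →6(W), 5(W) — all W, so L
n=10: →7(L), so W
n=11: →8(L), so W
n=12: →9(L), so W
n=13: →9(L), so W
n=14: →11(W), 10(W) — all W, so L
n=15: →12(W), 11(W) — all W, so L
n=16: →13(W), 12(W) — all W, so L
n=17: →14(L), so W
n=18: →15(L), so W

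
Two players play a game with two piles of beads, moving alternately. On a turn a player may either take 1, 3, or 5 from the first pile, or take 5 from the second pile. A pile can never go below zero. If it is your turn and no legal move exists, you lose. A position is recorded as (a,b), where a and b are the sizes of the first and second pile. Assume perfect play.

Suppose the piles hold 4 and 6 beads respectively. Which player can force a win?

The first player wins.

Build the W/L table. Terminal = L. A non-terminal position is W if it has a move to some L; otherwise it is L.
No move ever increases a pile, so every position that can arise here has a ≤ 4 and b ≤ 6; it is enough to label the cells with 0 ≤ a ≤ 4 and 0 ≤ b ≤ 6.
Every move lowers a or b (never raises either), so fill the grid row by row in increasing a, and left to right within a row: each cell's successors are then already labelled.
      b=0  b=1  b=2  b=3  b=4  b=5  b=6
a=0:    L    L    L    L    L    W    W
a=1:    W    W    W    W    W    L    L
a=2:    L    L    L    L    L    W    W
a=3:    W    W    W    W    W    L    L
a=4:    L    L    L    L    L    W    W
Cells with no legal move (terminal, hence L): (0,0), (0,1), (0,2), (0,3), (0,4).
The remaining L cells, each justified by listing all of its moves:
(1,5): moves to (0,5)(W), (1,0)(W); every one is W ⇒ L
(1,6): moves to (0,6)(W), (1,1)(W); every one is W ⇒ L
(2,0): the only move is to (1,0)(W), a W ⇒ L
(2,1): the only move is to (1,1)(W), a W ⇒ L
(2,2): the only move is to (1,2)(W), a W ⇒ L
(2,3): the only move is to (1,3)(W), a W ⇒ L
(2,4): the only move is to (1,4)(W), a W ⇒ L
(3,5): moves to (2,5)(W), (0,5)(W), (3,0)(W); every one is W ⇒ L
(3,6): moves to (2,6)(W), (0,6)(W), (3,1)(W); every one is W ⇒ L
(4,0): moves to (3,0)(W), (1,0)(W); every one is W ⇒ L
(4,1): moves to (3,1)(W), (1,1)(W); every one is W ⇒ L
(4,2): moves to (3,2)(W), (1,2)(W); every one is W ⇒ L
(4,3): moves to (3,3)(W), (1,3)(W); every one is W ⇒ L
(4,4): moves to (3,4)(W), (1,4)(W); every one is W ⇒ L
Every other cell has at least one move into one of the L cells above, so it is W.
The starting position (4,6) is W: the player to move should move to (3,6), handing over an L position.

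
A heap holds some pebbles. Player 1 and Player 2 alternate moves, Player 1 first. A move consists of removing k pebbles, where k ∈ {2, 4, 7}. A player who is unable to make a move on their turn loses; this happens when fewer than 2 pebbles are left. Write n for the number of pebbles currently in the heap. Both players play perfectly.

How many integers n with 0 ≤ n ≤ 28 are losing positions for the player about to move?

Positions with no move are L. A position that does have a move is losing for the player to move precisely when every available move leads to a winning position for the opponent. Fill in the labels:
n=0: no move → L
n=1: no move → L
n=2: can move to 0, which is L ⇒ W
n=3: can move to 1, which is L ⇒ W
n=4: can move to 0, which is L ⇒ W
n=5: can move to 1, which is L ⇒ W
n=6: moves to 4(W), 2(W); every one is W ⇒ L
n=7: can move to 0, which is L ⇒ W
n=8: can move to 6, which is L ⇒ W
n=9: moves to 7(W), 5(W), 2(W); every one is W ⇒ L
n=10: can move to 6, which is L ⇒ W
n=11: can move to 9, which is L ⇒ W
n=12: moves to 10(W), 8(W), 5(W); every one is W ⇒ L
n=13: can move to 9, which is L ⇒ W
n=14: can move to 12, which is L ⇒ W
n=15: moves to 13(W), 11(W), 8(W); every one is W ⇒ L
n=16: can move to 12, which is L ⇒ W
n=17: can move to 15, which is L ⇒ W
n=18: moves to 16(W), 14(W), 11(W); every one is W ⇒ L
n=19: can move to 15, which is L ⇒ W
n=20: can move to 18, which is L ⇒ W
n=21: moves to 19(W), 17(W), 14(W); every one is W ⇒ L
n=22: can move to 18, which is L ⇒ W
n=23: can move to 21, which is L ⇒ W
n=24: moves to 22(W), 20(W), 17(W); every one is W ⇒ L
n=25: can move to 21, which is L ⇒ W
n=26: can move to 24, which is L ⇒ W
n=27: moves to 25(W), 23(W), 20(W); every one is W ⇒ L
n=28: can move to 24, which is L ⇒ W
L entries with 0 ≤ n ≤ 28: n = 0, 1, 6, 9, 12, 15, 18, 21, 24, 27; that makes 10.

10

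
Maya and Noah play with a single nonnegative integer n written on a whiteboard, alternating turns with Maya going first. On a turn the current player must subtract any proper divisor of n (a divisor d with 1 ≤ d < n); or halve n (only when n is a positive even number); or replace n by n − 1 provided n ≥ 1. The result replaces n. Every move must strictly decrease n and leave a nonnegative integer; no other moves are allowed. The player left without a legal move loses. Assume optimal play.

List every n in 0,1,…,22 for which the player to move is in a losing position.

Positions with no move are L. A position that does have a move is losing for the player to move precisely when every available move leads to a winning position for the opponent. Fill in the labels:
n=0: no move → L
n=1: can move to 0, which is L ⇒ W
n=2: the only move is to 1(W), a W ⇒ L
n=3: can move to 2, which is L ⇒ W
n=4: can move to 2, which is L ⇒ W
n=5: the only move is to 4(W), a W ⇒ L
n=6: can move to 5, which is L ⇒ W
n=7: the only move is to 6(W), a W ⇒ L
n=8: can move to 7, which is L ⇒ W
n=9: moves to 6(W), 8(W); every one is W ⇒ L
n=10: can move to 5, which is L ⇒ W
n=11: the only move is to 10(W), a W ⇒ L
n=12: can move to 9, which is L ⇒ W
n=13: the only move is to 12(W), a W ⇒ L
n=14: can move to 7, which is L ⇒ W
n=15: moves to 10(W), 12(W), 14(W); every one is W ⇒ L
n=16: can move to 15, which is L ⇒ W
n=17: the only move is to 16(W), a W ⇒ L
n=18: can move to 9, which is L ⇒ W
n=19: the only move is to 18(W), a W ⇒ L
n=20: can move to 15, which is L ⇒ W
n=21: moves to 14(W), 18(W), 20(W); every one is W ⇒ L
n=22: can move to 11, which is L ⇒ W
Reading off the rows marked L gives the requested list; there are 11 such values of n.

0, 2, 5, 7, 9, 11, 13, 15, 17, 19, 21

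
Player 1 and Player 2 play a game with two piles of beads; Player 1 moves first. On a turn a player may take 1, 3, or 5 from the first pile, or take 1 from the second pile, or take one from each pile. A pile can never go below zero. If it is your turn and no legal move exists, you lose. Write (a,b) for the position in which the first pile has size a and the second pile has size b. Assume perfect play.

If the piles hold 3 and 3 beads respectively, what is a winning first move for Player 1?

Label each position W (a win for the player to move) or L (a loss). A position with no legal move is L; any other position is W exactly when some move reaches an L, and L when every move reaches a W.
No move ever increases a pile, so every position that can arise here has a ≤ 3 and b ≤ 3; it is enough to label the cells with 0 ≤ a ≤ 3 and 0 ≤ b ≤ 3.
Every move lowers a or b (never raises either), so fill the grid row by row in increasing a, and left to right within a row: each cell's successors are then already labelled.
      b=0  b=1  b=2  b=3
a=0:    L    W    L    W
a=1:    W    W    W    W
a=2:    L    W    L    W
a=3:    W    W    W    W
Cells with no legal move (terminal, hence L): (0,0).
The remaining L cells, each justified by listing all of its moves:
(0,2): only reaches (0,1)(W), which is W → L
(2,0): only reaches (1,0)(W), which is W → L
(2,2): only reaches (1,2)(W), (2,1)(W), (1,1)(W), all W → L
Every other cell has at least one move into one of the L cells above, so it is W.
From (3,3), the L positions reachable in one move are: (2,2).

Move to (2,2).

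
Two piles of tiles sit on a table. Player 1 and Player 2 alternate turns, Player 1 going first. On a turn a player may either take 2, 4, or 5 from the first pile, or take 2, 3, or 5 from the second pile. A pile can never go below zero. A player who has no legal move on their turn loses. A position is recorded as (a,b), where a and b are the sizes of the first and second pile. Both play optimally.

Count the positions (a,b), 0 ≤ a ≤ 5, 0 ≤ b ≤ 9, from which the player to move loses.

Positions with no move are L. A position that does have a move is losing for the player to move precisely when every available move leads to a winning position for the opponent. Fill in the labels:
Every move lowers a or b (never raises either), so fill the grid row by row in increasing a, and left to right within a row: each cell's successors are then already labelled.
      b=0  b=1  b=2  b=3  b=4  b=5  b=6  b=7  b=8  b=9
a=0:    L    L    W    W    W    W    W    L    L    W
a=1:    L    L    W    W    W    W    W    L    L    W
a=2:    W    W    L    L    W    W    W    W    W    L
a=3:    W    W    L    L    W    W    W    W    W    L
a=4:    W    W    W    W    L    L    W    W    W    W
a=5:    W    W    W    W    L    L    W    W    W    W
Cells with no legal move (terminal, hence L): (0,0), (0,1), (1,0), (1,1).
The remaining L cells, each justified by listing all of its moves:
(0,7): only reaches (0,5)(W), (0,4)(W), (0,2)(W), all W → L
(0,8): only reaches (0,6)(W), (0,5)(W), (0,3)(W), all W → L
(1,7): only reaches (1,5)(W), (1,4)(W), (1,2)(W), all W → L
(1,8): only reaches (1,6)(W), (1,5)(W), (1,3)(W), all W → L
(2,2): only reaches (0,2)(W), (2,0)(W), all W → L
(2,3): only reaches (0,3)(W), (2,1)(W), (2,0)(W), all W → L
(2,9): only reaches (0,9)(W), (2,7)(W), (2,6)(W), (2,4)(W), all W → L
(3,2): only reaches (1,2)(W), (3,0)(W), all W → L
(3,3): only reaches (1,3)(W), (3,1)(W), (3,0)(W), all W → L
(3,9): only reaches (1,9)(W), (3,7)(W), (3,6)(W), (3,4)(W), all W → L
(4,4): only reaches (2,4)(W), (0,4)(W), (4,2)(W), (4,1)(W), all W → L
(4,5): only reaches (2,5)(W), (0,5)(W), (4,3)(W), (4,2)(W), (4,0)(W), all W → L
(5,4): only reaches (3,4)(W), (1,4)(W), (0,4)(W), (5,2)(W), (5,1)(W), all W → L
(5,5): only reaches (3,5)(W), (1,5)(W), (0,5)(W), (5,3)(W), (5,2)(W), (5,0)(W), all W → L
Every other cell has at least one move into one of the L cells above, so it is W.
L cells per row: a=0: 4, a=1: 4, a=2: 3, a=3: 3, a=4: 2, a=5: 2; total 18.

18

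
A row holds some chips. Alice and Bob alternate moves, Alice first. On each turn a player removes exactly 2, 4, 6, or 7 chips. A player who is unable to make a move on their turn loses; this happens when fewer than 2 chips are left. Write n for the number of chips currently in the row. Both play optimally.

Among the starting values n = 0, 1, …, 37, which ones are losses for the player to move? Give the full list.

Compute win/loss labels from the base case upward. A position with no move is L. Any other position is W if it can reach an L in one move, else L.
n=0: no move → L
n=1: no move → L
n=2: reaches L-position 0 → W
n=3: reaches L-position 1 → W
n=4: reaches L-position 0 → W
n=5: reaches L-position 1 → W
n=6: reaches L-position 0 → W
n=7: reaches L-position 1 → W
n=8: reaches L-position 1 → W
n=9: only reaches 7(W), 5(W), 3(W), 2(W), all W → L
n=10: only reaches 8(W), 6(W), 4(W), 3(W), all W → L
n=11: reaches L-position 9 → W
n=12: reaches L-position 10 → W
n=13: reaches L-position 9 → W
n=14: reaches L-position 10 → W
n=15: reaches L-position 9 → W
n=16: reaches L-position 10 → W
n=17: reaches L-position 10 → W
n=18: only reaches 16(W), 14(W), 12(W), 11(W), all W → L
n=19: only reaches 17(W), 15(W), 13(W), 12(W), all W → L
n=20: reaches L-position 18 → W
n=21: reaches L-position 19 → W
n=22: reaches L-position 18 → W
n=23: reaches L-position 19 → W
n=24: reaches L-position 18 → W
n=25: reaches L-position 19 → W
n=26: reaches L-position 19 → W
n=27: only reaches 25(W), 23(W), 21(W), 20(W), all W → L
n=28: only reaches 26(W), 24(W), 22(W), 21(W), all W → L
n=29: reaches L-position 27 → W
n=30: reaches L-position 28 → W
n=31: reaches L-position 27 → W
n=32: reaches L-position 28 → W
n=33: reaches L-position 27 → W
n=34: reaches L-position 28 → W
n=35: reaches L-position 28 → W
n=36: only reaches 34(W), 32(W), 30(W), 29(W), all W → L
n=37: only reaches 35(W), 33(W), 31(W), 30(W), all W → L
The losing starting values of n are exactly the entries labelled L in this table (10 of them).

0, 1, 9, 10, 18, 19, 27, 28, 36, 37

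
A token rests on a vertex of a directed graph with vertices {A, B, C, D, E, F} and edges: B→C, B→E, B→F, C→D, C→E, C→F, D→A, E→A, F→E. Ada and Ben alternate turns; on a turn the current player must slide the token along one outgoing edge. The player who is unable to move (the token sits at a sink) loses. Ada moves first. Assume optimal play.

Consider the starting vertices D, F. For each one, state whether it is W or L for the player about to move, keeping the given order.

D: W, F: L

Label each position W (a win for the player to move) or L (a loss). A position with no legal move is L; any other position is W exactly when some move reaches an L, and L when every move reaches a W.
Every edge goes from a vertex to one that appears earlier in the order A, E, D, F, C, B, so processing vertices in that order labels each vertex after all of its successors.
A: no outgoing edge → L
E: can move to A, which is L ⇒ W
D: can move to A, which is L ⇒ W
F: the only move is to E(W), a W ⇒ L
C: can move to F, which is L ⇒ W
B: can move to F, which is L ⇒ W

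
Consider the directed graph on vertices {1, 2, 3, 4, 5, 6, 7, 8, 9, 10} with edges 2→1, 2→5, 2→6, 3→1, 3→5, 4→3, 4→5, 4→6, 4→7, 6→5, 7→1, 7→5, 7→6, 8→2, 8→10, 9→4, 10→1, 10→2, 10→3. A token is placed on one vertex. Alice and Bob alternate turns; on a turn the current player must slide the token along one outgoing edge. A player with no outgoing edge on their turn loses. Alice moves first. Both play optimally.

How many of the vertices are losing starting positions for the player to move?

Classify positions by backward induction: terminal positions (no move available) are L. From any other position, the mover wins iff some move reaches an L.
Every edge goes from a vertex to one that appears earlier in the order 1, 5, 6, 3, 7, 2, 4, 10, 8, 9, so processing vertices in that order labels each vertex after all of its successors.
1: no outgoing edge → L
5: no outgoing edge → L
6: reaches L-position 5 → W
3: reaches L-position 5 → W
7: reaches L-position 5 → W
2: reaches L-position 5 → W
4: reaches L-position 5 → W
10: reaches L-position 1 → W
8: only reaches 10(W), 2(W), all W → L
9: only reaches 4(W), which is W → L
The L vertices are 1, 5, 8, 9; that is 4 in all.

4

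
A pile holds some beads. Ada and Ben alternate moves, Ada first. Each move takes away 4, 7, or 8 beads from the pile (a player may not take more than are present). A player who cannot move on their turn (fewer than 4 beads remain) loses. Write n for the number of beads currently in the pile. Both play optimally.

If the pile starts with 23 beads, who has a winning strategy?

Ada wins.

Compute win/loss labels from the base case upward. A position with no move is L. Any other position is W if it can reach an L in one move, else L.
n=0: no move → L
n=1: no move → L
n=2: no move → L
n=3: no move → L
n=4: reaches L-position 0 → W
n=5: reaches L-position 1 → W
n=6: reaches L-position 2 → W
n=7: reaches L-position 3 → W
n=8: reaches L-position 1 → W
n=9: reaches L-position 2 → W
n=10: reaches L-position 3 → W
n=11: reaches L-position 3 → W
n=12: only reaches 8(W), 5(W), 4(W), all W → L
n=13: only reaches 9(W), 6(W), 5(W), all W → L
n=14: only reaches 10(W), 7(W), 6(W), all W → L
n=15: only reaches 11(W), 8(W), 7(W), all W → L
n=16: reaches L-position 12 → W
n=17: reaches L-position 13 → W
n=18: reaches L-position 14 → W
n=19: reaches L-position 15 → W
n=20: reaches L-position 13 → W
n=21: reaches L-position 14 → W
n=22: reaches L-position 15 → W
n=23: reaches L-position 15 → W
The starting position 23 is W: Ada should remove 8, leaving 15, handing over an L position.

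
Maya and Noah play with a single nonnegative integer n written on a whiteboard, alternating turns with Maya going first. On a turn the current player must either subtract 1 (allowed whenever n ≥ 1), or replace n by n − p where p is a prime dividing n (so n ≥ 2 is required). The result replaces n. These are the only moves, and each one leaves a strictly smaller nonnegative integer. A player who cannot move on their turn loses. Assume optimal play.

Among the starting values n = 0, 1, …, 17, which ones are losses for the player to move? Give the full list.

Build the W/L table. Terminal = L. A non-terminal position is W if it has a move to some L; otherwise it is L.
n=0: no move → L
n=1: can move to 0, which is L ⇒ W
n=2: can move to 0, which is L ⇒ W
n=3: can move to 0, which is L ⇒ W
n=4: moves to 2(W), 3(W); every one is W ⇒ L
n=5: can move to 0, which is L ⇒ W
n=6: can move to 4, which is L ⇒ W
n=7: can move to 0, which is L ⇒ W
n=8: moves to 6(W), 7(W); every one is W ⇒ L
n=9: can move to 8, which is L ⇒ W
n=10: can move to 8, which is L ⇒ W
n=11: can move to 0, which is L ⇒ W
n=12: moves to 9(W), 10(W), 11(W); every one is W ⇒ L
n=13: can move to 0, which is L ⇒ W
n=14: can move to 12, which is L ⇒ W
n=15: can move to 12, which is L ⇒ W
n=16: moves to 14(W), 15(W); every one is W ⇒ L
n=17: can move to 0, which is L ⇒ W
Reading off the rows marked L gives the requested list; there are 5 such values of n.

0, 4, 8, 12, 16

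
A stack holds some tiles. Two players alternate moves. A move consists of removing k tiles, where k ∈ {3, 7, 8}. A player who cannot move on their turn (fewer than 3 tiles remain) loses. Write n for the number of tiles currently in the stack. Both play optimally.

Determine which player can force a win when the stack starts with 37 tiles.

The second player wins.

Compute win/loss labels from the base case upward. A position with no move is L. Any other position is W if it can reach an L in one move, else L.
n=0: no move → L
n=1: no move → L
n=2: no move → L
n=3: can move to 0, which is L ⇒ W
n=4: can move to 1, which is L ⇒ W
n=5: can move to 2, which is L ⇒ W
n=6: the only move is to 3(W), a W ⇒ L
n=7: can move to 0, which is L ⇒ W
n=8: can move to 1, which is L ⇒ W
n=9: can move to 6, which is L ⇒ W
n=10: can move to 2, which is L ⇒ W
n=11: moves to 8(W), 4(W), 3(W); every one is W ⇒ L
n=12: moves to 9(W), 5(W), 4(W); every one is W ⇒ L
n=13: can move to 6, which is L ⇒ W
n=14: can move to 11, which is L ⇒ W
n=15: can move to 12, which is L ⇒ W
n=16: moves to 13(W), 9(W), 8(W); every one is W ⇒ L
n=17: moves to 14(W), 10(W), 9(W); every one is W ⇒ L
n=18: can move to 11, which is L ⇒ W
n=19: can move to 16, which is L ⇒ W
n=20: can move to 17, which is L ⇒ W
n=21: moves to 18(W), 14(W), 13(W); every one is W ⇒ L
n=22: moves to 19(W), 15(W), 14(W); every one is W ⇒ L
n=23: can move to 16, which is L ⇒ W
n=24: can move to 21, which is L ⇒ W
n=25: can move to 22, which is L ⇒ W
n=26: moves to 23(W), 19(W), 18(W); every one is W ⇒ L
n=27: moves to 24(W), 20(W), 19(W); every one is W ⇒ L
n=28: can move to 21, which is L ⇒ W
n=29: can move to 26, which is L ⇒ W
n=30: can move to 27, which is L ⇒ W
n=31: moves to 28(W), 24(W), 23(W); every one is W ⇒ L
n=32: moves to 29(W), 25(W), 24(W); every one is W ⇒ L
n=33: can move to 26, which is L ⇒ W
n=34: can move to 31, which is L ⇒ W
n=35: can move to 32, which is L ⇒ W
n=36: moves to 33(W), 29(W), 28(W); every one is W ⇒ L
n=37: moves to 34(W), 30(W), 29(W); every one is W ⇒ L
The starting position 37 is L: whatever the player to move does, the opponent receives a W position.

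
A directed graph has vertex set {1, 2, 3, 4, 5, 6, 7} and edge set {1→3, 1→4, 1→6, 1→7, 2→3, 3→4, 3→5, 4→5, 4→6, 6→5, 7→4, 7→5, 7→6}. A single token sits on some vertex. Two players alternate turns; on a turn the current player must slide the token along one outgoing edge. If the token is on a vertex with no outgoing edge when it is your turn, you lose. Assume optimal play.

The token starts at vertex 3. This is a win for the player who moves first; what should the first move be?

Move to 5.

Classify positions by backward induction: terminal positions (no move available) are L. From any other position, the mover wins iff some move reaches an L.
Every edge goes from a vertex to one that appears earlier in the order 5, 6, 4, 7, 3, 1, 2, so processing vertices in that order labels each vertex after all of its successors.
5: no outgoing edge → L
6: can move to 5, which is L ⇒ W
4: can move to 5, which is L ⇒ W
7: can move to 5, which is L ⇒ W
3: can move to 5, which is L ⇒ W
1: moves to 3(W), 7(W), 4(W), 6(W); every one is W ⇒ L
2: the only move is to 3(W), a W ⇒ L
From 3, the L positions reachable in one move are: 5.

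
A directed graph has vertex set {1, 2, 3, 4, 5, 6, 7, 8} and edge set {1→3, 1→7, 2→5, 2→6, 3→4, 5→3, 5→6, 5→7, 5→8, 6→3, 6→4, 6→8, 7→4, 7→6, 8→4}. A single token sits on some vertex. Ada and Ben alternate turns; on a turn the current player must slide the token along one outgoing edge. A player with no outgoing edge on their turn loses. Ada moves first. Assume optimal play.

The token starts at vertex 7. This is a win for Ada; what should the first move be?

Compute win/loss labels from the base case upward. A position with no move is L. Any other position is W if it can reach an L in one move, else L.
Every edge goes from a vertex to one that appears earlier in the order 4, 3, 8, 6, 7, 5, 2, 1, so processing vertices in that order labels each vertex after all of its successors.
4: no outgoing edge → L
3: can move to 4, which is L ⇒ W
8: can move to 4, which is L ⇒ W
6: can move to 4, which is L ⇒ W
7: can move to 4, which is L ⇒ W
5: moves to 7(W), 6(W), 8(W), 3(W); every one is W ⇒ L
2: can move to 5, which is L ⇒ W
1: moves to 7(W), 3(W); every one is W ⇒ L
From 7, the L positions reachable in one move are: 4.

Move to 4.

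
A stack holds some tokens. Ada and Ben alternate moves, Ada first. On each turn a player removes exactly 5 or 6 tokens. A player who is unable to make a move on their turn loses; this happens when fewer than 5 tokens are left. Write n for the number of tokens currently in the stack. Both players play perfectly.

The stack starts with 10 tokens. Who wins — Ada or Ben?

Work bottom-up. With no move the player to move loses. Otherwise the position is W if at least one move leads to an L position for the opponent, and L if every move leads to a W.
n=0: no move → L
n=1: no move → L
n=2: no move → L
n=3: no move → L
n=4: no move → L
n=5: can move to 0, which is L ⇒ W
n=6: can move to 1, which is L ⇒ W
n=7: can move to 2, which is L ⇒ W
n=8: can move to 3, which is L ⇒ W
n=9: can move to 4, which is L ⇒ W
n=10: can move to 4, which is L ⇒ W
From 10 Ada can remove 6, leaving 4, reaching an L position.

Ada wins.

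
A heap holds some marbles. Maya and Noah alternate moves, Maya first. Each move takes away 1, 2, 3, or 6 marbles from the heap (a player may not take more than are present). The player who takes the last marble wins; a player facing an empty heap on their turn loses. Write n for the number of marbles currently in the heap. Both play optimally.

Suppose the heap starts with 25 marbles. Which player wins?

Maya wins.

Positions with no move are L. A position that does have a move is losing for the player to move precisely when every available move leads to a winning position for the opponent. Fill in the labels:
n=0: no move → L
n=1: can move to 0, which is L ⇒ W
n=2: can move to 0, which is L ⇒ W
n=3: can move to 0, which is L ⇒ W
n=4: moves to 3(W), 2(W), 1(W); every one is W ⇒ L
n=5: can move to 4, which is L ⇒ W
n=6: can move to 4, which is L ⇒ W
n=7: can move to 4, which is L ⇒ W
n=8: moves to 7(W), 6(W), 5(W), 2(W); every one is W ⇒ L
n=9: can move to 8, which is L ⇒ W
n=10: can move to 8, which is L ⇒ W
n=11: can move to 8, which is L ⇒ W
n=12: moves to 11(W), 10(W), 9(W), 6(W); every one is W ⇒ L
n=13: can move to 12, which is L ⇒ W
n=14: can move to 12, which is L ⇒ W
n=15: can move to 12, which is L ⇒ W
n=16: moves to 15(W), 14(W), 13(W), 10(W); every one is W ⇒ L
n=17: can move to 16, which is L ⇒ W
n=18: can move to 16, which is L ⇒ W
n=19: can move to 16, which is L ⇒ W
n=20: moves to 19(W), 18(W), 17(W), 14(W); every one is W ⇒ L
n=21: can move to 20, which is L ⇒ W
n=22: can move to 20, which is L ⇒ W
n=23: can move to 20, which is L ⇒ W
n=24: moves to 23(W), 22(W), 21(W), 18(W); every one is W ⇒ L
n=25: can move to 24, which is L ⇒ W
The starting position 25 is W: Maya should remove 1, leaving 24, handing over an L position.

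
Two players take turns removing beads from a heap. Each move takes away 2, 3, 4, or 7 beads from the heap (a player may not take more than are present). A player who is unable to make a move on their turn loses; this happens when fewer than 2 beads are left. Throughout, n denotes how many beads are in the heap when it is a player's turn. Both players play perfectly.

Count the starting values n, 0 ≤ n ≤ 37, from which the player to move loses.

11

Use the standard recursion: the mover loses at a terminal position; elsewhere, the mover wins exactly when some move hands the opponent an L position.
n=0: no move → L
n=1: no move → L
n=2: →0(L), so W
n=3: →1(L), so W
n=4: →1(L), so W
n=5: →1(L), so W
n=6: →4(W), 3(W), 2(W) — all W, so L
n=7: →0(L), so W
n=8: →6(L), so W
n=9: →6(L), so W
n=10: →6(L), so W
n=11: →9(W), 8(W), 7(W), 4(W) — all W, so L
n=12: →10(W), 9(W), 8(W), 5(W) — all W, so L
n=13: →11(L), so W
n=14: →12(L), so W
n=15: →12(L), so W
n=16: →12(L), so W
n=17: →15(W), 14(W), 13(W), 10(W) — all W, so L
n=18: →11(L), so W
n=19: →17(L), so W
n=20: →17(L), so W
n=21: →17(L), so W
n=22: →20(W), 19(W), 18(W), 15(W) — all W, so L
n=23: →21(W), 20(W), 19(W), 16(W) — all W, so L
n=24: →22(L), so W
n=25: →23(L), so W
n=26: →23(L), so W
n=27: →23(L), so W
n=28: →26(W), 25(W), 24(W), 21(W) — all W, so L
n=29: →22(L), so W
n=30: →28(L), so W
n=31: →28(L), so W
n=32: →28(L), so W
n=33: →31(W), 30(W), 29(W), 26(W) — all W, so L
n=34: →32(W), 31(W), 30(W), 27(W) — all W, so L
n=35: →33(L), so W
n=36: →34(L), so W
n=37: →34(L), so W
L entries with 0 ≤ n ≤ 37: n = 0, 1, 6, 11, 12, 17, 22, 23, 28, 33, 34; that makes 11.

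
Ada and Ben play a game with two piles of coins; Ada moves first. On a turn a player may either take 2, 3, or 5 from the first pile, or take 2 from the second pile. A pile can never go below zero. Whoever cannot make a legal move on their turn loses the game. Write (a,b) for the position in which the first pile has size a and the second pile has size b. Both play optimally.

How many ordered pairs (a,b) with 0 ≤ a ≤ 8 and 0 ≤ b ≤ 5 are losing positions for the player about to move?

Label each position W (a win for the player to move) or L (a loss). A position with no legal move is L; any other position is W exactly when some move reaches an L, and L when every move reaches a W.
Every move lowers a or b (never raises either), so fill the grid row by row in increasing a, and left to right within a row: each cell's successors are then already labelled.
      b=0  b=1  b=2  b=3  b=4  b=5
a=0:    L    L    W    W    L    L
a=1:    L    L    W    W    L    L
a=2:    W    W    L    L    W    W
a=3:    W    W    L    L    W    W
a=4:    W    W    W    W    W    W
a=5:    W    W    W    W    W    W
a=6:    W    W    W    W    W    W
a=7:    L    L    W    W    L    L
a=8:    L    L    W    W    L    L
Cells with no legal move (terminal, hence L): (0,0), (0,1), (1,0), (1,1).
The remaining L cells, each justified by listing all of its moves:
(0,4): the only move is to (0,2)(W), a W ⇒ L
(0,5): the only move is to (0,3)(W), a W ⇒ L
(1,4): the only move is to (1,2)(W), a W ⇒ L
(1,5): the only move is to (1,3)(W), a W ⇒ L
(2,2): moves to (0,2)(W), (2,0)(W); every one is W ⇒ L
(2,3): moves to (0,3)(W), (2,1)(W); every one is W ⇒ L
(3,2): moves to (1,2)(W), (0,2)(W), (3,0)(W); every one is W ⇒ L
(3,3): moves to (1,3)(W), (0,3)(W), (3,1)(W); every one is W ⇒ L
(7,0): moves to (5,0)(W), (4,0)(W), (2,0)(W); every one is W ⇒ L
(7,1): moves to (5,1)(W), (4,1)(W), (2,1)(W); every one is W ⇒ L
(7,4): moves to (5,4)(W), (4,4)(W), (2,4)(W), (7,2)(W); every one is W ⇒ L
(7,5): moves to (5,5)(W), (4,5)(W), (2,5)(W), (7,3)(W); every one is W ⇒ L
(8,0): moves to (6,0)(W), (5,0)(W), (3,0)(W); every one is W ⇒ L
(8,1): moves to (6,1)(W), (5,1)(W), (3,1)(W); every one is W ⇒ L
(8,4): moves to (6,4)(W), (5,4)(W), (3,4)(W), (8,2)(W); every one is W ⇒ L
(8,5): moves to (6,5)(W), (5,5)(W), (3,5)(W), (8,3)(W); every one is W ⇒ L
Every other cell has at least one move into one of the L cells above, so it is W.
L cells per row: a=0: 4, a=1: 4, a=2: 2, a=3: 2, a=4: 0, a=5: 0, a=6: 0, a=7: 4, a=8: 4; total 20.

20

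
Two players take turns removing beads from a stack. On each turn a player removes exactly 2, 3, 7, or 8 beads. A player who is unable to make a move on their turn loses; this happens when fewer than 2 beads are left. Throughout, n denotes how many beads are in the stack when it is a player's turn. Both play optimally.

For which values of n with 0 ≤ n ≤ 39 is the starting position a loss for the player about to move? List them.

Work bottom-up. With no move the player to move loses. Otherwise the position is W if at least one move leads to an L position for the opponent, and L if every move leads to a W.
n=0: no move → L
n=1: no move → L
n=2: reaches L-position 0 → W
n=3: reaches L-position 1 → W
n=4: reaches L-position 1 → W
n=5: only reaches 3(W), 2(W), all W → L
n=6: only reaches 4(W), 3(W), all W → L
n=7: reaches L-position 5 → W
n=8: reaches L-position 6 → W
n=9: reaches L-position 6 → W
n=10: only reaches 8(W), 7(W), 3(W), 2(W), all W → L
n=11: only reaches 9(W), 8(W), 4(W), 3(W), all W → L
n=12: reaches L-position 10 → W
n=13: reaches L-position 11 → W
n=14: reaches L-position 11 → W
n=15: only reaches 13(W), 12(W), 8(W), 7(W), all W → L
n=16: only reaches 14(W), 13(W), 9(W), 8(W), all W → L
n=17: reaches L-position 15 → W
n=18: reaches L-position 16 → W
n=19: reaches L-position 16 → W
n=20: only reaches 18(W), 17(W), 13(W), 12(W), all W → L
n=21: only reaches 19(W), 18(W), 14(W), 13(W), all W → L
n=22: reaches L-position 20 → W
n=23: reaches L-position 21 → W
n=24: reaches L-position 21 → W
n=25: only reaches 23(W), 22(W), 18(W), 17(W), all W → L
n=26: only reaches 24(W), 23(W), 19(W), 18(W), all W → L
n=27: reaches L-position 25 → W
n=28: reaches L-position 26 → W
n=29: reaches L-position 26 → W
n=30: only reaches 28(W), 27(W), 23(W), 22(W), all W → L
n=31: only reaches 29(W), 28(W), 24(W), 23(W), all W → L
n=32: reaches L-position 30 → W
n=33: reaches L-position 31 → W
n=34: reaches L-position 31 → W
n=35: only reaches 33(W), 32(W), 28(W), 27(W), all W → L
n=36: only reaches 34(W), 33(W), 29(W), 28(W), all W → L
n=37: reaches L-position 35 → W
n=38: reaches L-position 36 → W
n=39: reaches L-position 36 → W
Reading off the rows marked L gives the requested list; there are 16 such values of n.

0, 1, 5, 6, 10, 11, 15, 16, 20, 21, 25, 26, 30, 31, 35, 36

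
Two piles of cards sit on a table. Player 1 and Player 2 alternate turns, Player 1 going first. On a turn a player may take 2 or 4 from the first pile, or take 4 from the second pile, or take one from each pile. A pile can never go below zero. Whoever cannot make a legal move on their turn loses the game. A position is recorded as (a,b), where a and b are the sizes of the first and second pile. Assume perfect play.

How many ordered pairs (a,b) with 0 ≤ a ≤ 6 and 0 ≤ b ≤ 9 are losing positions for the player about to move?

Classify positions by backward induction: terminal positions (no move available) are L. From any other position, the mover wins iff some move reaches an L.
Every move lowers a or b (never raises either), so fill the grid row by row in increasing a, and left to right within a row: each cell's successors are then already labelled.
      b=0  b=1  b=2  b=3  b=4  b=5  b=6  b=7  b=8  b=9
a=0:    L    L    L    L    W    W    W    W    L    L
a=1:    L    W    W    W    W    L    L    L    L    W
a=2:    W    W    W    W    L    L    W    W    W    W
a=3:    W    L    L    L    L    W    W    W    W    L
a=4:    W    W    W    W    W    W    L    L    W    W
a=5:    W    W    W    W    W    W    W    W    W    W
a=6:    L    L    L    L    W    W    W    W    L    L
Cells with no legal move (terminal, hence L): (0,0), (0,1), (0,2), (0,3), (1,0).
The remaining L cells, each justified by listing all of its moves:
(0,8): only reaches (0,4)(W), which is W → L
(0,9): only reaches (0,5)(W), which is W → L
(1,5): only reaches (1,1)(W), (0,4)(W), all W → L
(1,6): only reaches (1,2)(W), (0,5)(W), all W → L
(1,7): only reaches (1,3)(W), (0,6)(W), all W → L
(1,8): only reaches (1,4)(W), (0,7)(W), all W → L
(2,4): only reaches (0,4)(W), (2,0)(W), (1,3)(W), all W → L
(2,5): only reaches (0,5)(W), (2,1)(W), (1,4)(W), all W → L
(3,1): only reaches (1,1)(W), (2,0)(W), all W → L
(3,2): only reaches (1,2)(W), (2,1)(W), all W → L
(3,3): only reaches (1,3)(W), (2,2)(W), all W → L
(3,4): only reaches (1,4)(W), (3,0)(W), (2,3)(W), all W → L
(3,9): only reaches (1,9)(W), (3,5)(W), (2,8)(W), all W → L
(4,6): only reaches (2,6)(W), (0,6)(W), (4,2)(W), (3,5)(W), all W → L
(4,7): only reaches (2,7)(W), (0,7)(W), (4,3)(W), (3,6)(W), all W → L
(6,0): only reaches (4,0)(W), (2,0)(W), all W → L
(6,1): only reaches (4,1)(W), (2,1)(W), (5,0)(W), all W → L
(6,2): only reaches (4,2)(W), (2,2)(W), (5,1)(W), all W → L
(6,3): only reaches (4,3)(W), (2,3)(W), (5,2)(W), all W → L
(6,8): only reaches (4,8)(W), (2,8)(W), (6,4)(W), (5,7)(W), all W → L
(6,9): only reaches (4,9)(W), (2,9)(W), (6,5)(W), (5,8)(W), all W → L
Every other cell has at least one move into one of the L cells above, so it is W.
L cells per row: a=0: 6, a=1: 5, a=2: 2, a=3: 5, a=4: 2, a=5: 0, a=6: 6; total 26.

26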